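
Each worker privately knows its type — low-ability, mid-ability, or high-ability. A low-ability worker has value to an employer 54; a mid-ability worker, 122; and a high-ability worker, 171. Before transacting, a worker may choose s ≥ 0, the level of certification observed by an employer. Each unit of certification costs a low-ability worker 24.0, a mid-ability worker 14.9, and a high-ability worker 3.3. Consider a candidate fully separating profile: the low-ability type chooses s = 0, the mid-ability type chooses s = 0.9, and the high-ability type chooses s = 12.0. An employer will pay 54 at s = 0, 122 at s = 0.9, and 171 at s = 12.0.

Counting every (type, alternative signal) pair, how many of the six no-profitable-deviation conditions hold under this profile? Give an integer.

High-ability (own payoff 171 − 3.3×12.0 = 131.4): to s=0 gives 54 → no gain ✓; to s=0.9 gives 122 − 3.3×0.9 = 119.03 → no gain ✓.
Mid-ability (own payoff 122 − 14.9×0.9 = 108.59): to s=0 gives 54 → no gain ✓; to s=12.0 gives 171 − 14.9×12.0 = -7.8 → no gain ✓.
Low-ability (own payoff 54): to s=0.9 gives 122 − 24.0×0.9 = 100.4 → profitable ✗; to s=12.0 gives 171 − 24.0×12.0 = -117 → no gain ✓.
5 of the 6 constraints hold; not an equilibrium.

5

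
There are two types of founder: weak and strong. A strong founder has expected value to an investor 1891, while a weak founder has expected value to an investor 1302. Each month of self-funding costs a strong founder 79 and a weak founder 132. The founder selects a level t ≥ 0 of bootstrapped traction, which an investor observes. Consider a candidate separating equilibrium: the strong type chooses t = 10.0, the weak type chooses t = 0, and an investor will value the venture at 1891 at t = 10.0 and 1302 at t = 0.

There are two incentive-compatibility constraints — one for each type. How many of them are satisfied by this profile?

1

Strong type: signal → 1891 − 79 × 10.0 = 1101; deviate to 0 → 1302. IC fails (1101 < 1302).
Weak type: stay at 0 → 1302; mimic → 1891 − 132 × 10.0 = 571. IC holds (1302 ≥ 571).
1 of 2 constraints hold, so this profile is not an equilibrium.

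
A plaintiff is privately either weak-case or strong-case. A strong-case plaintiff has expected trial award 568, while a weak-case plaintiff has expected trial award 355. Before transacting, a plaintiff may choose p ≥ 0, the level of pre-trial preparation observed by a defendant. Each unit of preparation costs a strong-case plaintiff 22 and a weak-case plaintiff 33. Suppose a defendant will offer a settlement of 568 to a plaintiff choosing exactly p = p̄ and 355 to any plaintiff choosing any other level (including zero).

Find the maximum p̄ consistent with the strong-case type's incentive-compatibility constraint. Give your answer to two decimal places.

9.68

Choosing p̄ yields the strong-case type 568 − 22·p̄; choosing zero yields 355.
The strong-case type is indifferent at 568 − 22·p̄ = 355, i.e. p̄ = (568 − 355) / 22 ≈ 9.68.
For any p̄ above 9.68 the strong-case type would rather pool at zero, so separation collapses.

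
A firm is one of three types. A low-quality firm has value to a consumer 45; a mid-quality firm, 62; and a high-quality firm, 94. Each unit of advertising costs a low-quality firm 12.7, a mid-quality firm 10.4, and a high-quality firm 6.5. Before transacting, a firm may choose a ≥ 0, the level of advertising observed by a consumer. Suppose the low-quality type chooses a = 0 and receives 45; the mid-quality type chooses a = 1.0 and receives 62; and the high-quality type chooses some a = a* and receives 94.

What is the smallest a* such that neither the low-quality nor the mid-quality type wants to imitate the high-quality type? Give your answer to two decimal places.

Low-quality type (on-path payoff 45) won't mimic when 45 ≥ 94 − 12.7·a*, i.e. a* ≥ 3.86.
Mid-quality type (on-path payoff 62 − 10.4×1.0 = 51.6) won't mimic when 51.6 ≥ 94 − 10.4·a*, i.e. a* ≥ 4.08.
Both must hold, so a* = max(3.86, 4.08) = 4.08. The mid-quality type's constraint binds.

4.08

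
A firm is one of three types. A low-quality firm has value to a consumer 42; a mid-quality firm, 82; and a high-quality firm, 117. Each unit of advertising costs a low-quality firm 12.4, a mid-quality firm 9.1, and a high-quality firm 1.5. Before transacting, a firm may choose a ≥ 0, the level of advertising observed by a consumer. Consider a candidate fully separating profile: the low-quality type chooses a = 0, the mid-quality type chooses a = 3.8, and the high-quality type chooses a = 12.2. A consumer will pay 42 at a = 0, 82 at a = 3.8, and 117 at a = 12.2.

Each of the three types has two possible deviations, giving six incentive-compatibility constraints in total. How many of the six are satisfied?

High-quality (own payoff 117 − 1.5×12.2 = 98.7): to a=0 gives 42 → no gain ✓; to a=3.8 gives 82 − 1.5×3.8 = 76.3 → no gain ✓.
Mid-quality (own payoff 82 − 9.1×3.8 = 47.42): to a=0 gives 42 → no gain ✓; to a=12.2 gives 117 − 9.1×12.2 = 5.98 → no gain ✓.
Low-quality (own payoff 42): to a=3.8 gives 82 − 12.4×3.8 = 34.88 → no gain ✓; to a=12.2 gives 117 − 12.4×12.2 = -34.28 → no gain ✓.
6 of the 6 constraints hold; this profile is a separating equilibrium.

6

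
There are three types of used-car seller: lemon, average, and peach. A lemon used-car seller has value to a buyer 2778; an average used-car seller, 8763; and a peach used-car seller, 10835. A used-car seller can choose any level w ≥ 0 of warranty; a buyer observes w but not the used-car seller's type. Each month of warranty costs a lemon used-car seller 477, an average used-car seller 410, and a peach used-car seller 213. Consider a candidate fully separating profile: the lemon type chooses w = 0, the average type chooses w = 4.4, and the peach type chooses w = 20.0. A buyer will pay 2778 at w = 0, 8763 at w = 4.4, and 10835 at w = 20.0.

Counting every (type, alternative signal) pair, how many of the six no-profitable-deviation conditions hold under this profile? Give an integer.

Average (own payoff 8763 − 410×4.4 = 6959): to w=0 gives 2778 → no gain ✓; to w=20.0 gives 10835 − 410×20.0 = 2635 → no gain ✓.
Peach (own payoff 10835 − 213×20.0 = 6575): to w=0 gives 2778 → no gain ✓; to w=4.4 gives 8763 − 213×4.4 = 7825.8 → profitable ✗.
Lemon (own payoff 2778): to w=4.4 gives 8763 − 477×4.4 = 6664.2 → profitable ✗; to w=20.0 gives 10835 − 477×20.0 = 1295 → no gain ✓.
4 of the 6 constraints hold; not an equilibrium.

4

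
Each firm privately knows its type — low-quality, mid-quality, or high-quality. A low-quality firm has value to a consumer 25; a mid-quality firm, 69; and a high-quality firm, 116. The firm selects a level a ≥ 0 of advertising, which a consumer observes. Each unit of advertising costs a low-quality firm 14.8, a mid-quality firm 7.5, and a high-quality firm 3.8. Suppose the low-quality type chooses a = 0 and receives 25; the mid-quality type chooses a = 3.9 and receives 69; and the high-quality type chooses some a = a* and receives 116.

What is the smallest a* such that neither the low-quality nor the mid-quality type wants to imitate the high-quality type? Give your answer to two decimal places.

10.17

Mid-quality type (on-path payoff 69 − 7.5×3.9 = 39.75) won't mimic when 39.75 ≥ 116 − 7.5·a*, i.e. a* ≥ 10.17.
Low-quality type (on-path payoff 25) won't mimic when 25 ≥ 116 − 14.8·a*, i.e. a* ≥ 6.15.
Both must hold, so a* = max(6.15, 10.17) = 10.17. The mid-quality type's constraint binds.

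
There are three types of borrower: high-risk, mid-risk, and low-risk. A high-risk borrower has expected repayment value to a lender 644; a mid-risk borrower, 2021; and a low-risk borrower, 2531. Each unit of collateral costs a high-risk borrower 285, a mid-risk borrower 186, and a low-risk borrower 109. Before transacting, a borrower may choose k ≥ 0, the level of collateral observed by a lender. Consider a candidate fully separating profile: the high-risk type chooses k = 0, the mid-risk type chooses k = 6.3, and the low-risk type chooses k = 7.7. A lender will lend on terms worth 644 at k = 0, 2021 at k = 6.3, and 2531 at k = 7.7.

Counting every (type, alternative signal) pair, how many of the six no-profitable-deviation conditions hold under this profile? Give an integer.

5

High-risk (own payoff 644): to k=6.3 gives 2021 − 285×6.3 = 225.5 → no gain ✓; to k=7.7 gives 2531 − 285×7.7 = 336.5 → no gain ✓.
Low-risk (own payoff 2531 − 109×7.7 = 1691.7): to k=0 gives 644 → no gain ✓; to k=6.3 gives 2021 − 109×6.3 = 1334.3 → no gain ✓.
Mid-risk (own payoff 2021 − 186×6.3 = 849.2): to k=0 gives 644 → no gain ✓; to k=7.7 gives 2531 − 186×7.7 = 1098.8 → profitable ✗.
5 of the 6 constraints hold; not an equilibrium.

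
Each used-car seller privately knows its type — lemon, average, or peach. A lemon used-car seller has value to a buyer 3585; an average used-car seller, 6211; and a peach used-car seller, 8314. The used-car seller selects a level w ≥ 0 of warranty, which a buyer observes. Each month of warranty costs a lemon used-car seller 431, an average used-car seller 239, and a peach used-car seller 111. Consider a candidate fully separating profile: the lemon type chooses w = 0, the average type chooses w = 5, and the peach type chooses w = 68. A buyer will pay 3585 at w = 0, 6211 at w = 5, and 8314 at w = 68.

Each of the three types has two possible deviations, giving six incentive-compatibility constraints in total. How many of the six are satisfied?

Lemon (own payoff 3585): to w=5 gives 6211 − 431×5 = 4056 → profitable ✗; to w=68 gives 8314 − 431×68 = -20994 → no gain ✓.
Average (own payoff 6211 − 239×5 = 5016): to w=0 gives 3585 → no gain ✓; to w=68 gives 8314 − 239×68 = -7938 → no gain ✓.
Peach (own payoff 8314 − 111×68 = 766): to w=0 gives 3585 → profitable ✗; to w=5 gives 6211 − 111×5 = 5656 → profitable ✗.
3 of the 6 constraints hold; not an equilibrium.

3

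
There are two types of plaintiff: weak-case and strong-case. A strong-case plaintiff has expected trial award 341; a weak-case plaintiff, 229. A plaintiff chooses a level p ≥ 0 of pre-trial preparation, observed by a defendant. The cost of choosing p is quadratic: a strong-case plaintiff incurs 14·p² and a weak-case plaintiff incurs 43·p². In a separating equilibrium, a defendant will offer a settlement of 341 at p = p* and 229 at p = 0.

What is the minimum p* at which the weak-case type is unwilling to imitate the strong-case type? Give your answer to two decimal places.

The weak-case type at p = 0 receives 229; imitating at p* yields 341 − 43·p*².
Indifference: 229 = 341 − 43·p*², so p*² = (341 − 229) / 43 ≈ 2.6047.
p* = √2.6047 ≈ 1.61.

1.61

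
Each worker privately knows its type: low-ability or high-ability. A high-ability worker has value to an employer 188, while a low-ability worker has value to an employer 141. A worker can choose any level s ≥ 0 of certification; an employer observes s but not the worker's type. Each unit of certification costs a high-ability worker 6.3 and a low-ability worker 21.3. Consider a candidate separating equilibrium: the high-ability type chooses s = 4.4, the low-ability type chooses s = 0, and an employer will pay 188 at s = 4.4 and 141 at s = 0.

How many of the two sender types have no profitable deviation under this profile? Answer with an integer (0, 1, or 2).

2

High-ability type: signal → 188 − 6.3 × 4.4 = 160.28; deviate to 0 → 141. IC holds (160.28 ≥ 141).
Low-ability type: stay at 0 → 141; mimic → 188 − 21.3 × 4.4 = 94.28. IC holds (141 ≥ 94.28).
2 of 2 constraints hold, so this is a separating equilibrium.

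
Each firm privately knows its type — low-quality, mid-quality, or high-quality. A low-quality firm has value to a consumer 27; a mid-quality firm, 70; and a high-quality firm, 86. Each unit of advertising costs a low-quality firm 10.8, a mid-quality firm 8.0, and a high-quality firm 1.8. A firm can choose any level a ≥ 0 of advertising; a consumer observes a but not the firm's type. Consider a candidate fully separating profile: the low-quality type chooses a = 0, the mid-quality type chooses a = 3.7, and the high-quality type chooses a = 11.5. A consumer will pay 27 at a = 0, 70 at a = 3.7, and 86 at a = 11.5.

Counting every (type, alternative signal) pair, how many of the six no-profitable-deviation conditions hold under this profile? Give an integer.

5

High-quality (own payoff 86 − 1.8×11.5 = 65.3): to a=0 gives 27 → no gain ✓; to a=3.7 gives 70 − 1.8×3.7 = 63.34 → no gain ✓.
Low-quality (own payoff 27): to a=3.7 gives 70 − 10.8×3.7 = 30.04 → profitable ✗; to a=11.5 gives 86 − 10.8×11.5 = -38.2 → no gain ✓.
Mid-quality (own payoff 70 − 8.0×3.7 = 40.4): to a=0 gives 27 → no gain ✓; to a=11.5 gives 86 − 8.0×11.5 = -6 → no gain ✓.
5 of the 6 constraints hold; not an equilibrium.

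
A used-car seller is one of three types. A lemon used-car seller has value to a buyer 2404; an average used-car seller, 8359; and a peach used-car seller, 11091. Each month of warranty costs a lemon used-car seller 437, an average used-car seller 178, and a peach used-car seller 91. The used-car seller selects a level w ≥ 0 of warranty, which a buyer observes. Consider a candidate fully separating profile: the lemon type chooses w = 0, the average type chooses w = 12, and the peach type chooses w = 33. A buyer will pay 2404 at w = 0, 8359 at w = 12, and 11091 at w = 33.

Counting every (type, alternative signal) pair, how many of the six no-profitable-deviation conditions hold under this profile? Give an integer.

Lemon (own payoff 2404): to w=12 gives 8359 − 437×12 = 3115 → profitable ✗; to w=33 gives 11091 − 437×33 = -3330 → no gain ✓.
Peach (own payoff 11091 − 91×33 = 8088): to w=0 gives 2404 → no gain ✓; to w=12 gives 8359 − 91×12 = 7267 → no gain ✓.
Average (own payoff 8359 − 178×12 = 6223): to w=0 gives 2404 → no gain ✓; to w=33 gives 11091 − 178×33 = 5217 → no gain ✓.
5 of the 6 constraints hold; not an equilibrium.

5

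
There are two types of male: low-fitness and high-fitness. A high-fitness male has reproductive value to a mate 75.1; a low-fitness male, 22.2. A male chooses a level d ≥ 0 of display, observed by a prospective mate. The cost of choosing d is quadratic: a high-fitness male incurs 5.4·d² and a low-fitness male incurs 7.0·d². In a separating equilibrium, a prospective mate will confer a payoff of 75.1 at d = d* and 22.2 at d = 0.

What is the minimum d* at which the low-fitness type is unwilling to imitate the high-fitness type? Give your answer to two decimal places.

The low-fitness type at d = 0 receives 22.2; imitating at d* yields 75.1 − 7.0·d*².
Indifference: 22.2 = 75.1 − 7.0·d*², so d*² = (75.1 − 22.2) / 7.0 ≈ 7.5571.
d* = √7.5571 ≈ 2.75.

2.75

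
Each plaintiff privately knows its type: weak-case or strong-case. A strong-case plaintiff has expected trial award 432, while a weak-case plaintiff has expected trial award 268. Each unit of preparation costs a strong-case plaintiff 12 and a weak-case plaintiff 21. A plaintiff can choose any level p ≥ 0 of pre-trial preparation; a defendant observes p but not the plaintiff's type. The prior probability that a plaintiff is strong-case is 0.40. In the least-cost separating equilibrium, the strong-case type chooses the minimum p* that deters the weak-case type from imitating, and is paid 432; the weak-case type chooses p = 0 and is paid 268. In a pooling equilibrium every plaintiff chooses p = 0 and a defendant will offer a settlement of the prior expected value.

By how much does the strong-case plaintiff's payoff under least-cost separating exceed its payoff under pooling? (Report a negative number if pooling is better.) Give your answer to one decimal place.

Least-cost separating signal: p* solves 268 = 432 − 21·p*, so p* = (432 − 268)/21 ≈ 7.8095.
Strong-case type's separating payoff: 432 − 12 × p* = 432 − 12 × (432 − 268)/21 = 432 − 1968/21 ≈ 338.286.
Pooling payoff: 0.40 × 432 + 0.60 × 268 = 333.6.
Difference: 338.286 − 333.6 = 4.686, i.e. 4.7 to one decimal place.
The strong-case type prefers to separate.

4.7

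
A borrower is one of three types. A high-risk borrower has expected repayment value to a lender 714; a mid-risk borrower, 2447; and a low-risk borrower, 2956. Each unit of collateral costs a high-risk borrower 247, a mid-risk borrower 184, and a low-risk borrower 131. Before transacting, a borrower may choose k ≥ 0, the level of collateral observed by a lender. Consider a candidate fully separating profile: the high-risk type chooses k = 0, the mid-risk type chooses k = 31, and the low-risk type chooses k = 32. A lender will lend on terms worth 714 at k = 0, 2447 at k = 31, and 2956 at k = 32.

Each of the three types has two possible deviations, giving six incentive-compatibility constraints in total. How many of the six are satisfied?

3

Low-risk (own payoff 2956 − 131×32 = -1236): to k=0 gives 714 → profitable ✗; to k=31 gives 2447 − 131×31 = -1614 → no gain ✓.
Mid-risk (own payoff 2447 − 184×31 = -3257): to k=0 gives 714 → profitable ✗; to k=32 gives 2956 − 184×32 = -2932 → profitable ✗.
High-risk (own payoff 714): to k=31 gives 2447 − 247×31 = -5210 → no gain ✓; to k=32 gives 2956 − 247×32 = -4948 → no gain ✓.
3 of the 6 constraints hold; not an equilibrium.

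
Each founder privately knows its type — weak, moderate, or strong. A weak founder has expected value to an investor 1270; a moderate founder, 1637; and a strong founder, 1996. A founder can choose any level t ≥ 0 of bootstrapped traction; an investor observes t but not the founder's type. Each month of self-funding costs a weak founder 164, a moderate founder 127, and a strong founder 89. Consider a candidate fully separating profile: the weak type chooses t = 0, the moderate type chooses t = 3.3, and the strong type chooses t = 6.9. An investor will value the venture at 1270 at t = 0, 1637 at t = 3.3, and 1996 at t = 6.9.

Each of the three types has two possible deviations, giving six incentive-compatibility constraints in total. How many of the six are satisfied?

Weak (own payoff 1270): to t=3.3 gives 1637 − 164×3.3 = 1095.8 → no gain ✓; to t=6.9 gives 1996 − 164×6.9 = 864.4 → no gain ✓.
Moderate (own payoff 1637 − 127×3.3 = 1217.9): to t=0 gives 1270 → profitable ✗; to t=6.9 gives 1996 − 127×6.9 = 1119.7 → no gain ✓.
Strong (own payoff 1996 − 89×6.9 = 1381.9): to t=0 gives 1270 → no gain ✓; to t=3.3 gives 1637 − 89×3.3 = 1343.3 → no gain ✓.
5 of the 6 constraints hold; not an equilibrium.

5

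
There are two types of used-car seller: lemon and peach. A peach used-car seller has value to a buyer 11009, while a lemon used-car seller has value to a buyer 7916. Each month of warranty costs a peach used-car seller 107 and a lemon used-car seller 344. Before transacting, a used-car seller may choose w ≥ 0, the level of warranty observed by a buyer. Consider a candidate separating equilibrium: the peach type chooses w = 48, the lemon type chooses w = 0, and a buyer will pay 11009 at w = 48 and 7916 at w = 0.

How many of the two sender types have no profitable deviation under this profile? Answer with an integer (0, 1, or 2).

1

Lemon type: stay at 0 → 7916; mimic → 11009 − 344 × 48 = -5503. IC holds (7916 ≥ -5503).
Peach type: signal → 11009 − 107 × 48 = 5873; deviate to 0 → 7916. IC fails (5873 < 7916).
1 of 2 constraints hold, so this profile is not an equilibrium.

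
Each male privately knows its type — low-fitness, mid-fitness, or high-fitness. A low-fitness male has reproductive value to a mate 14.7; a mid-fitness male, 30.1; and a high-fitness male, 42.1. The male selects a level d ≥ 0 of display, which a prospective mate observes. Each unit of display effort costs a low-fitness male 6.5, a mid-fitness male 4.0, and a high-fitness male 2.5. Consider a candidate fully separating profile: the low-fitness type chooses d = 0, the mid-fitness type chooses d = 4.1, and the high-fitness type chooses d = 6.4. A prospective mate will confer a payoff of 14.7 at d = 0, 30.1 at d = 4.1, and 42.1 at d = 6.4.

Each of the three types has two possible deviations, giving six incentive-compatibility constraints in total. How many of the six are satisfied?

Mid-fitness (own payoff 30.1 − 4.0×4.1 = 13.7): to d=0 gives 14.7 → profitable ✗; to d=6.4 gives 42.1 − 4.0×6.4 = 16.5 → profitable ✗.
High-fitness (own payoff 42.1 − 2.5×6.4 = 26.1): to d=0 gives 14.7 → no gain ✓; to d=4.1 gives 30.1 − 2.5×4.1 = 19.85 → no gain ✓.
Low-fitness (own payoff 14.7): to d=4.1 gives 30.1 − 6.5×4.1 = 3.45 → no gain ✓; to d=6.4 gives 42.1 − 6.5×6.4 = 0.5 → no gain ✓.
4 of the 6 constraints hold; not an equilibrium.

4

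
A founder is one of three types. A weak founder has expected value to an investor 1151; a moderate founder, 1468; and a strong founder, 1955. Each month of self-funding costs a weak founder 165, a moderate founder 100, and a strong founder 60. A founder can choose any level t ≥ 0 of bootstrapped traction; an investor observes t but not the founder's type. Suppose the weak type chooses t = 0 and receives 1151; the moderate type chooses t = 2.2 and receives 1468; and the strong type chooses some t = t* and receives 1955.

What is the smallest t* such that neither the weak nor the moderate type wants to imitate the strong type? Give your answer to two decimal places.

Weak type (on-path payoff 1151) won't mimic when 1151 ≥ 1955 − 165·t*, i.e. t* ≥ 4.87.
Moderate type (on-path payoff 1468 − 100×2.2 = 1248) won't mimic when 1248 ≥ 1955 − 100·t*, i.e. t* ≥ 7.07.
Both must hold, so t* = max(4.87, 7.07) = 7.07. The moderate type's constraint binds.

7.07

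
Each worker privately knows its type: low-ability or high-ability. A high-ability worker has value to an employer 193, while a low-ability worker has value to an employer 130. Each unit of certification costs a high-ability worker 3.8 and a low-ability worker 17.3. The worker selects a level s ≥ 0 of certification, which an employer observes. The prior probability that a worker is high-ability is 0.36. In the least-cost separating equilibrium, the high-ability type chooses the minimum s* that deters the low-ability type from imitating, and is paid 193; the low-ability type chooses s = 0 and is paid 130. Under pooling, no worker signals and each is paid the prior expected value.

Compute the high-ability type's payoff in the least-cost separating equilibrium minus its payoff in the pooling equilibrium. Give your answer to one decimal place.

26.5

Least-cost separating signal: s* solves 130 = 193 − 17.3·s*, so s* = (193 − 130)/17.3 ≈ 3.6416.
High-ability type's separating payoff: 193 − 3.8 × s* = 193 − 3.8 × (193 − 130)/17.3 = 193 − 239.4/17.3 ≈ 179.162.
Pooling payoff: 0.36 × 193 + 0.64 × 130 = 152.68.
Difference: 179.162 − 152.68 = 26.482, i.e. 26.5 to one decimal place.
The high-ability type prefers to separate.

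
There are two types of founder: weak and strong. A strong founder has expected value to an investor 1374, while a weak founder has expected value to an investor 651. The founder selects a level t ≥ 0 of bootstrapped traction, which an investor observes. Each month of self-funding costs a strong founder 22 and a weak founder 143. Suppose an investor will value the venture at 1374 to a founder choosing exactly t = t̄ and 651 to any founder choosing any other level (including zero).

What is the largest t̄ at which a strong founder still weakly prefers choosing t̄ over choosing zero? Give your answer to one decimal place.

32.9

Choosing t̄ yields the strong type 1374 − 22·t̄; choosing zero yields 651.
The strong type is indifferent at 1374 − 22·t̄ = 651, i.e. t̄ = (1374 − 651) / 22 ≈ 32.9.
For any t̄ above 32.9 the strong type would rather pool at zero, so separation collapses.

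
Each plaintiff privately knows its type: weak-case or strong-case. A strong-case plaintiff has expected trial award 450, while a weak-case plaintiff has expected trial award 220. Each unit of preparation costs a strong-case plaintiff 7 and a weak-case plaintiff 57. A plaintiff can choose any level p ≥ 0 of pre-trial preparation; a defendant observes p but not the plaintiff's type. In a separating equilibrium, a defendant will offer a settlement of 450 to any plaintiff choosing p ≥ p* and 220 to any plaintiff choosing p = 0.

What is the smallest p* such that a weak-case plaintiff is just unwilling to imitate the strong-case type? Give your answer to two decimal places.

A weak-case plaintiff choosing p = 0 receives 220.
Imitating at p* instead would pay 450 at cost 57·p*, netting 450 − 57·p*.
Indifference: 220 = 450 − 57·p*, so p* = (450 − 220) / 57 ≈ 4.04.
This is the weak-case type's binding incentive-compatibility constraint; any p ≥ 4.04 sustains separation on that side.

4.04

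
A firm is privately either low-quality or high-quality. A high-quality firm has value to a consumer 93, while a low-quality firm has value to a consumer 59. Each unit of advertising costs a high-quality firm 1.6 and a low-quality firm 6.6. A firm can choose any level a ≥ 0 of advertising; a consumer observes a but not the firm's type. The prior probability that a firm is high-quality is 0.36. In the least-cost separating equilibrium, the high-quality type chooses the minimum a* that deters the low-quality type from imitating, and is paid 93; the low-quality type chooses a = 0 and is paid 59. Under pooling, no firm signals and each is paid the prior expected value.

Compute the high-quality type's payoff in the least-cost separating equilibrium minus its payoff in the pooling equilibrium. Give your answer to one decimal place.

Least-cost separating signal: a* solves 59 = 93 − 6.6·a*, so a* = (93 − 59)/6.6 ≈ 5.1515.
High-quality type's separating payoff: 93 − 1.6 × a* = 93 − 1.6 × (93 − 59)/6.6 = 93 − 54.4/6.6 ≈ 84.758.
Pooling payoff: 0.36 × 93 + 0.64 × 59 = 71.24.
Difference: 84.758 − 71.24 = 13.518, i.e. 13.5 to one decimal place.
The high-quality type prefers to separate.

13.5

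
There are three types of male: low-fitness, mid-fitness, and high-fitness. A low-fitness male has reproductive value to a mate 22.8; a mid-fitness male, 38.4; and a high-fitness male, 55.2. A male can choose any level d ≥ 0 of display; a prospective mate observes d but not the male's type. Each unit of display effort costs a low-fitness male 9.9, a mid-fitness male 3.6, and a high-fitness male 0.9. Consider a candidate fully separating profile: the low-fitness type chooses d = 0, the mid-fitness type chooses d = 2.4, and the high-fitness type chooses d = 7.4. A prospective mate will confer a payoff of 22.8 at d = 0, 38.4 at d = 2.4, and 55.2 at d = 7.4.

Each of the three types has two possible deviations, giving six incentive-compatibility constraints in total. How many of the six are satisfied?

6

Low-fitness (own payoff 22.8): to d=2.4 gives 38.4 − 9.9×2.4 = 14.64 → no gain ✓; to d=7.4 gives 55.2 − 9.9×7.4 = -18.06 → no gain ✓.
Mid-fitness (own payoff 38.4 − 3.6×2.4 = 29.76): to d=0 gives 22.8 → no gain ✓; to d=7.4 gives 55.2 − 3.6×7.4 = 28.56 → no gain ✓.
High-fitness (own payoff 55.2 − 0.9×7.4 = 48.54): to d=0 gives 22.8 → no gain ✓; to d=2.4 gives 38.4 − 0.9×2.4 = 36.24 → no gain ✓.
6 of the 6 constraints hold; this profile is a separating equilibrium.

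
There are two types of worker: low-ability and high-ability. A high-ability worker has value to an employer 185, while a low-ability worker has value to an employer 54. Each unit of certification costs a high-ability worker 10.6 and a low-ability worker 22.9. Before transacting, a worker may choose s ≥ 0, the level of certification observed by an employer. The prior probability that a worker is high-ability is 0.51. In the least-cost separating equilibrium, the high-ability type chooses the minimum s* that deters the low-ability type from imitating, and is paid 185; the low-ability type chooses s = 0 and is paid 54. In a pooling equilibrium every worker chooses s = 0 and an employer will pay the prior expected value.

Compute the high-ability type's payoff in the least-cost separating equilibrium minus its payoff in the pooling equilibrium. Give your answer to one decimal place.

3.6

Least-cost separating signal: s* solves 54 = 185 − 22.9·s*, so s* = (185 − 54)/22.9 ≈ 5.7205.
High-ability type's separating payoff: 185 − 10.6 × s* = 185 − 10.6 × (185 − 54)/22.9 = 185 − 1388.6/22.9 ≈ 124.362.
Pooling payoff: 0.51 × 185 + 0.49 × 54 = 120.81.
Difference: 124.362 − 120.81 = 3.552, i.e. 3.6 to one decimal place.
The high-ability type prefers to separate.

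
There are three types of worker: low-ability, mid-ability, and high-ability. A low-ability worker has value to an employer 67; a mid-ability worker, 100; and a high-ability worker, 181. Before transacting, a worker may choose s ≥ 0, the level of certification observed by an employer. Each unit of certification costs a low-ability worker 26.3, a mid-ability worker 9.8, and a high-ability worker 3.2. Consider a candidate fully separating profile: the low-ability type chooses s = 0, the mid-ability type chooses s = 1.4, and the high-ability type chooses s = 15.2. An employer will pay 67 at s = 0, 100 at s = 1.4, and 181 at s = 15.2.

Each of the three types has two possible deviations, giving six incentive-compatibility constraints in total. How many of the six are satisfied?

Mid-ability (own payoff 100 − 9.8×1.4 = 86.28): to s=0 gives 67 → no gain ✓; to s=15.2 gives 181 − 9.8×15.2 = 32.04 → no gain ✓.
Low-ability (own payoff 67): to s=1.4 gives 100 − 26.3×1.4 = 63.18 → no gain ✓; to s=15.2 gives 181 − 26.3×15.2 = -218.76 → no gain ✓.
High-ability (own payoff 181 − 3.2×15.2 = 132.36): to s=0 gives 67 → no gain ✓; to s=1.4 gives 100 − 3.2×1.4 = 95.52 → no gain ✓.
6 of the 6 constraints hold; this profile is a separating equilibrium.

6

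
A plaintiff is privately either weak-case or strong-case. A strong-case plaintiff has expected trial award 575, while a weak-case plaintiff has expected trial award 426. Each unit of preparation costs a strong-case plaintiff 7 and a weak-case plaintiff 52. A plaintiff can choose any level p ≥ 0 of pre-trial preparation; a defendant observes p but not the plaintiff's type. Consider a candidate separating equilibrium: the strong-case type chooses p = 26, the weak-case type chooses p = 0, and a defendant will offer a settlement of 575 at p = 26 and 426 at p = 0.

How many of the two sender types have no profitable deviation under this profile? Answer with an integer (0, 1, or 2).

1

Weak-case type: stay at 0 → 426; mimic → 575 − 52 × 26 = -777. IC holds (426 ≥ -777).
Strong-case type: signal → 575 − 7 × 26 = 393; deviate to 0 → 426. IC fails (393 < 426).
1 of 2 constraints hold, so this profile is not an equilibrium.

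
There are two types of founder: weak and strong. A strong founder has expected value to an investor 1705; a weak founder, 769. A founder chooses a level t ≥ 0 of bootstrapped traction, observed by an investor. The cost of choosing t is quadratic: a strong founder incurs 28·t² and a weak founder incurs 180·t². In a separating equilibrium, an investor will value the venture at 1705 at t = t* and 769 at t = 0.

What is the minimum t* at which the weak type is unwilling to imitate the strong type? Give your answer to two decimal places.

The weak type at t = 0 receives 769; imitating at t* yields 1705 − 180·t*².
Indifference: 769 = 1705 − 180·t*², so t*² = (1705 − 769) / 180 = 5.2.
t* = √5.2 ≈ 2.28.

2.28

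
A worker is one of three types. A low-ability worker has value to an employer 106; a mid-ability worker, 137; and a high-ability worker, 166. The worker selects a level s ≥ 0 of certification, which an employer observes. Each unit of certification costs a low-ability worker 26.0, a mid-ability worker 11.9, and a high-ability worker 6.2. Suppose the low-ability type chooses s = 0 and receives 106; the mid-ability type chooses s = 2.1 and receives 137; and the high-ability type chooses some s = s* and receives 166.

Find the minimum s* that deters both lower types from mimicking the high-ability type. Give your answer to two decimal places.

4.54

Low-ability type (on-path payoff 106) won't mimic when 106 ≥ 166 − 26.0·s*, i.e. s* ≥ 2.31.
Mid-ability type (on-path payoff 137 − 11.9×2.1 = 112.01) won't mimic when 112.01 ≥ 166 − 11.9·s*, i.e. s* ≥ 4.54.
Both must hold, so s* = max(2.31, 4.54) = 4.54. The mid-ability type's constraint binds.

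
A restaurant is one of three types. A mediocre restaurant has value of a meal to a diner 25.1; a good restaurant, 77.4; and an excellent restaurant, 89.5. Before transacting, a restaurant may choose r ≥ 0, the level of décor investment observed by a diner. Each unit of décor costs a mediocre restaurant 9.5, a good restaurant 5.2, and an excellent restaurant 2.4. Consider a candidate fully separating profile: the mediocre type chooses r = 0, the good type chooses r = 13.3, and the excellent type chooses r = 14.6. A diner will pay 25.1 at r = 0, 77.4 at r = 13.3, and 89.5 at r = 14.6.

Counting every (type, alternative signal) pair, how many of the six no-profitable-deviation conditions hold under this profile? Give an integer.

4

Mediocre (own payoff 25.1): to r=13.3 gives 77.4 − 9.5×13.3 = -48.95 → no gain ✓; to r=14.6 gives 89.5 − 9.5×14.6 = -49.2 → no gain ✓.
Excellent (own payoff 89.5 − 2.4×14.6 = 54.46): to r=0 gives 25.1 → no gain ✓; to r=13.3 gives 77.4 − 2.4×13.3 = 45.48 → no gain ✓.
Good (own payoff 77.4 − 5.2×13.3 = 8.24): to r=0 gives 25.1 → profitable ✗; to r=14.6 gives 89.5 − 5.2×14.6 = 13.58 → profitable ✗.
4 of the 6 constraints hold; not an equilibrium.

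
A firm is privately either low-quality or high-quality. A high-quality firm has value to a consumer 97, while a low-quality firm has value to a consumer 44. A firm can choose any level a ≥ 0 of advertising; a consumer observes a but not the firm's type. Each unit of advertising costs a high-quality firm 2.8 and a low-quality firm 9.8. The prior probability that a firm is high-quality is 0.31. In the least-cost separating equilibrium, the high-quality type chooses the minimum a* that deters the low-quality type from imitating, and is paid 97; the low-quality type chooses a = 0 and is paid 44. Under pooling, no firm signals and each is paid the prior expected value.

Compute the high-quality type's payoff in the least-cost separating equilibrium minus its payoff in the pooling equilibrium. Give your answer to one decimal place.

21.4

Least-cost separating signal: a* solves 44 = 97 − 9.8·a*, so a* = (97 − 44)/9.8 ≈ 5.4082.
High-quality type's separating payoff: 97 − 2.8 × a* = 97 − 2.8 × (97 − 44)/9.8 = 97 − 148.4/9.8 ≈ 81.857.
Pooling payoff: 0.31 × 97 + 0.69 × 44 = 60.43.
Difference: 81.857 − 60.43 = 21.427, i.e. 21.4 to one decimal place.
The high-quality type prefers to separate.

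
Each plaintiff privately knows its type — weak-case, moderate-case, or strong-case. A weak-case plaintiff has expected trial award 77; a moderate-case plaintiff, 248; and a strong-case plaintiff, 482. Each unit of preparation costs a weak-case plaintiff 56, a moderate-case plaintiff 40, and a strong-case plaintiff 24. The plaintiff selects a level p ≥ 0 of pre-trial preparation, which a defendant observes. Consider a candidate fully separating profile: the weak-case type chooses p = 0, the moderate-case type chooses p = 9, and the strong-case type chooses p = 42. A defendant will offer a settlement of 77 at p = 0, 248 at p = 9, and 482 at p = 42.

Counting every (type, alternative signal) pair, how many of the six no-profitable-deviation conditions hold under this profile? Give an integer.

3

Moderate-case (own payoff 248 − 40×9 = -112): to p=0 gives 77 → profitable ✗; to p=42 gives 482 − 40×42 = -1198 → no gain ✓.
Strong-case (own payoff 482 − 24×42 = -526): to p=0 gives 77 → profitable ✗; to p=9 gives 248 − 24×9 = 32 → profitable ✗.
Weak-case (own payoff 77): to p=9 gives 248 − 56×9 = -256 → no gain ✓; to p=42 gives 482 − 56×42 = -1870 → no gain ✓.
3 of the 6 constraints hold; not an equilibrium.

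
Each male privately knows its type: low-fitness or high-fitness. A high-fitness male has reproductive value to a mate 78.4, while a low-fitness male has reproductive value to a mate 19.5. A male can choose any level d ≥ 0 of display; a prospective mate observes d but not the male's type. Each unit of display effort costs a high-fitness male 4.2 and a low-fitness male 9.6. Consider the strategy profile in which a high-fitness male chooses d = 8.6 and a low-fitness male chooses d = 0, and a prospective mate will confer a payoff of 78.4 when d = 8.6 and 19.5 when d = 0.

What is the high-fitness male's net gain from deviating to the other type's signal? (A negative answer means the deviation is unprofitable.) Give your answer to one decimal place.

Playing d = 8.6 the high-fitness male receives 78.4 − 4.2 × 8.6 = 42.28.
Deviating to d = 0 yields 19.5 instead.
Gain from deviating: 19.5 − 42.28 = -22.78, i.e. -22.8 to one decimal place.
The gain is negative, so the high-fitness type's incentive-compatibility constraint is satisfied.

-22.8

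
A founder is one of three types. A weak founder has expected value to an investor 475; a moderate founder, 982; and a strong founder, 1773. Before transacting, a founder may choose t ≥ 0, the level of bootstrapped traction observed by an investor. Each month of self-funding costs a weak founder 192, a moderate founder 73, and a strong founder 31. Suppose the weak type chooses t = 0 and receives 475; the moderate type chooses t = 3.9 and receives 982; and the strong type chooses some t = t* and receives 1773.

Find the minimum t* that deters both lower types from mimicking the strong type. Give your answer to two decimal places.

14.74

Moderate type (on-path payoff 982 − 73×3.9 = 697.3) won't mimic when 697.3 ≥ 1773 − 73·t*, i.e. t* ≥ 14.74.
Weak type (on-path payoff 475) won't mimic when 475 ≥ 1773 − 192·t*, i.e. t* ≥ 6.76.
Both must hold, so t* = max(6.76, 14.74) = 14.74. The moderate type's constraint binds.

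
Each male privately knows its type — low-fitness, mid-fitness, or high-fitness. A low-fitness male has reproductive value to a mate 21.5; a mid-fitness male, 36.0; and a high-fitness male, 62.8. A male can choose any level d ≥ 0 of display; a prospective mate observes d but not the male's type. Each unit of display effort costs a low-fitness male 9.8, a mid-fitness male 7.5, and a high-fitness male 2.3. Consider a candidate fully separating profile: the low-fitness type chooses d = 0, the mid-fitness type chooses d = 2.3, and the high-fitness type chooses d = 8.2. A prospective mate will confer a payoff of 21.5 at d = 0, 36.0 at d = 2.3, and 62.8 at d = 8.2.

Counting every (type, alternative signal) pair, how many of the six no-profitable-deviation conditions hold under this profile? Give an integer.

High-fitness (own payoff 62.8 − 2.3×8.2 = 43.94): to d=0 gives 21.5 → no gain ✓; to d=2.3 gives 36.0 − 2.3×2.3 = 30.71 → no gain ✓.
Low-fitness (own payoff 21.5): to d=2.3 gives 36.0 − 9.8×2.3 = 13.46 → no gain ✓; to d=8.2 gives 62.8 − 9.8×8.2 = -17.56 → no gain ✓.
Mid-fitness (own payoff 36.0 − 7.5×2.3 = 18.75): to d=0 gives 21.5 → profitable ✗; to d=8.2 gives 62.8 − 7.5×8.2 = 1.3 → no gain ✓.
5 of the 6 constraints hold; not an equilibrium.

5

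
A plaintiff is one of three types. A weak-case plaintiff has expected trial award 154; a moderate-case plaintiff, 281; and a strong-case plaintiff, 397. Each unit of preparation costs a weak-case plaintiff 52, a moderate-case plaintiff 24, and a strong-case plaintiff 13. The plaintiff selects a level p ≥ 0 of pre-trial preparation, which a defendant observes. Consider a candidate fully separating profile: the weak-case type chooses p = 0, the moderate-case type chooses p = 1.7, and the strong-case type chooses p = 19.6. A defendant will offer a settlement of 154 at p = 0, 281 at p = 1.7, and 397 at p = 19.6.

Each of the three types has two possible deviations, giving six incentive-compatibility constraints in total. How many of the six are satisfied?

Strong-case (own payoff 397 − 13×19.6 = 142.2): to p=0 gives 154 → profitable ✗; to p=1.7 gives 281 − 13×1.7 = 258.9 → profitable ✗.
Weak-case (own payoff 154): to p=1.7 gives 281 − 52×1.7 = 192.6 → profitable ✗; to p=19.6 gives 397 − 52×19.6 = -622.2 → no gain ✓.
Moderate-case (own payoff 281 − 24×1.7 = 240.2): to p=0 gives 154 → no gain ✓; to p=19.6 gives 397 − 24×19.6 = -73.4 → no gain ✓.
3 of the 6 constraints hold; not an equilibrium.

3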